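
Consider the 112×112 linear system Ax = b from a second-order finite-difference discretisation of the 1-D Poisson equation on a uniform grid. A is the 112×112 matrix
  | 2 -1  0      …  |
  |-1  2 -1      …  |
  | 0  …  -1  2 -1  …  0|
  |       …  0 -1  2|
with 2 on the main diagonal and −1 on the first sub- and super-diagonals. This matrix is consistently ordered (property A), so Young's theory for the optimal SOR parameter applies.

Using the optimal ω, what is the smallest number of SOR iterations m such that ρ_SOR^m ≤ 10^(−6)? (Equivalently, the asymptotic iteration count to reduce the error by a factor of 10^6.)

m = 249

ρ_J = max_k |cos(kπ/113)| = cos(π/113) = 0.9996136
root = sin(π/113) = 0.0277981  (since 1−cos² = sin²).
Young: ω* = 2/(1+√(1−ρ_J²)) = 2/(1+0.0277981) = 2/1.0277981 = 1.9459075.
[ρ_SOR] ω* − 1 = 0.9459075.
For 6 digits: m = 6·ln10 / (−ln 0.9459075) = 13.8155/0.0556105 = 248.433; round up → m = 249.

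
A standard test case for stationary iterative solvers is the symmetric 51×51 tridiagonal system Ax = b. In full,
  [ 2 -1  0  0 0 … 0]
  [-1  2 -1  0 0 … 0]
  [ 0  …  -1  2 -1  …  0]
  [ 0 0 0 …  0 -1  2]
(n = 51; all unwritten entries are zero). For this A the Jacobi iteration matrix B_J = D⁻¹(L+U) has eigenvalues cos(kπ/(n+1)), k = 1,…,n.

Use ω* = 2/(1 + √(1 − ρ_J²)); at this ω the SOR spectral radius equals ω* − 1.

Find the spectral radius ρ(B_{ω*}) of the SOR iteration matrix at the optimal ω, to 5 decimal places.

ρ_SOR = 0.88612

n=51: λ(B_J) = 1 − λ(A)/2 = cos(kπ/52); k=1 gives ρ_J = 0.99818.
√(1−ρ_J²) = |sin(π/52)| = 0.060378
Then 2/(1+√(1−ρ_J²)) = 2/(1+0.060378); ω* = 2/1.060378 = 1.88612.
[ρ_SOR] ω* − 1 = 0.88612.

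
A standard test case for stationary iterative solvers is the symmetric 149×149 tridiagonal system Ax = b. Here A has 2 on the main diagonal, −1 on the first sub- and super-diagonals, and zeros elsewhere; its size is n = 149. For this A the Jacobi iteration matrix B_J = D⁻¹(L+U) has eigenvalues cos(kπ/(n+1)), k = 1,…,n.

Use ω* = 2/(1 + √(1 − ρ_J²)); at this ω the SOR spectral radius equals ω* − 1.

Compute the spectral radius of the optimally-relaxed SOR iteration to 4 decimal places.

ρ_SOR = 0.9590

With n=149, ρ(Jacobi) = cos(π/150) = 0.9998.
√(1−ρ_J²) simplifies to sin(π/150) = 0.02094.
Young: ω* = 2/(1+√(1−ρ_J²)) = 2/(1+0.02094) = 2/1.02094 = 1.9590.
ρ_SOR = ω* − 1 = 1.9590 − 1 = 0.9590.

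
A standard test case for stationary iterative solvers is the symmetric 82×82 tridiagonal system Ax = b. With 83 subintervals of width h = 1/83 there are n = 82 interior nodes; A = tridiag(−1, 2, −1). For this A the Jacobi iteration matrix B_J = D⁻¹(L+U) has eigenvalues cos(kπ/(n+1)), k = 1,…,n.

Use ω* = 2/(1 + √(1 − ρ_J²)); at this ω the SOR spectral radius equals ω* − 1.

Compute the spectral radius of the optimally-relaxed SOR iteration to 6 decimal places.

n=82: λ(B_J) = 1 − λ(A)/2 = cos(kπ/83); k=1 gives ρ_J = 0.999284.
root = sin(π/83) = 0.0378415  (since 1−cos² = sin²).
Young: ω* = 2/(1+√(1−ρ_J²)) = 2/(1+0.0378415) = 2/1.0378415 = 1.927077.
Hence ρ(B_{ω*}) = 1.927077 − 1 = 0.927077.

ρ_SOR = 0.927077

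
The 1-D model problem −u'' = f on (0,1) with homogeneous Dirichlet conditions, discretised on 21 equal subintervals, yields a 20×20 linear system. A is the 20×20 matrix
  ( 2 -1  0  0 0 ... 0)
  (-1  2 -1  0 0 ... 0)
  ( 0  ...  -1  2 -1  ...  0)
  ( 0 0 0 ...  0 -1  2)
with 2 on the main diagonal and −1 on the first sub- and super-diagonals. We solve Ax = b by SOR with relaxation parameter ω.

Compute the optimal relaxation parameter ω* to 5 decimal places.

n=20: λ(B_J) = 1 − λ(A)/2 = cos(kπ/21); k=1 gives ρ_J = 0.98883.
√(1−ρ_J²) simplifies to sin(π/21) = 0.149042.
ω* = 2 / (1 + 0.149042) = 2 / 1.149042 ≈ 1.74058.
At ω = 1.74058 every |λ(B_ω)| = ω−1, so ρ_SOR = 0.74058.

ω* = 1.74058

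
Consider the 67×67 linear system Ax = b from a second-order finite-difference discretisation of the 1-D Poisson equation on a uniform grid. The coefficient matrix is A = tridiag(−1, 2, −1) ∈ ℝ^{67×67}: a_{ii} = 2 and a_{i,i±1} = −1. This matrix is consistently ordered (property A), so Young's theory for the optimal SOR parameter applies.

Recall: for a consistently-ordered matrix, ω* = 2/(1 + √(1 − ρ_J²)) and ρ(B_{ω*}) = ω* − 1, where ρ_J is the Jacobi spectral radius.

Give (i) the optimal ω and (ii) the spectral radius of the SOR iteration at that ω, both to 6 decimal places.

ω* = 1.911711, ρ_SOR = 0.911711

[ρ_J] n=67: ρ(B_J) = cos(π/(n+1)) = cos(π/68) = 0.998933.
√(1−ρ_J²) simplifies to sin(π/68) = 0.0461835.
ω* = 2/(1+0.0461835) = 1.911711
Hence ρ(B_{ω*}) = 1.911711 − 1 = 0.911711.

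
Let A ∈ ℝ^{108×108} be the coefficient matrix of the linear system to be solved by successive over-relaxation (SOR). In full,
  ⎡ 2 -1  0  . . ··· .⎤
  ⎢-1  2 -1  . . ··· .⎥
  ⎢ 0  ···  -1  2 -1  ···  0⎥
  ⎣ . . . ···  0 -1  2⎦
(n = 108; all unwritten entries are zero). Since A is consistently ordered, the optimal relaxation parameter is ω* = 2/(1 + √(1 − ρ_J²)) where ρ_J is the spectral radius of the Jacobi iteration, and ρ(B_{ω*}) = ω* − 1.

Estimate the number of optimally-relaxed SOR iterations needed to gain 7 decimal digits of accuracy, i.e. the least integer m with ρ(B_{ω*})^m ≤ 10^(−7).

½·tridiag(1,0,1) at n=108: λ_k = cos(kπ/109); max |λ| at k=1 ⇒ ρ_J = cos(π/109) ≈ 0.9995847.
√(1−ρ_J²) simplifies to sin(π/109) = 0.0288180.
Then 2/(1+√(1−ρ_J²)) = 2/(1+0.0288180); ω* = 2/1.0288180 = 1.9439784.
Hence ρ(B_{ω*}) = 1.9439784 − 1 = 0.9439784.
7·ln10 = 16.1181; −ln(0.9439784) = 0.057652; m = ⌈16.1181/0.057652⌉ = ⌈279.576⌉ = 280.

m = 280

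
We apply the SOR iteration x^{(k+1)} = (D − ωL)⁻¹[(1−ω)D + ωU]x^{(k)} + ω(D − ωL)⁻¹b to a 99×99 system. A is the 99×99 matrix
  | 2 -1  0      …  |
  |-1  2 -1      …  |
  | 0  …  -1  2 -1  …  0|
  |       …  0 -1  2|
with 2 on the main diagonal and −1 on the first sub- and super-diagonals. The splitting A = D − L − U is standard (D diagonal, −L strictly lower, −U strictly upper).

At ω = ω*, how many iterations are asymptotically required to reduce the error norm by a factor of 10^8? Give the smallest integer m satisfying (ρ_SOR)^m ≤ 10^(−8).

ρ_J = max_k |cos(kπ/100)| = cos(π/100) = 0.9995066
1 − cos²(π/100) = sin²(π/100) ⇒ √(1−ρ_J²) = sin(π/100) = 0.0314108.
ω* = 2 / (1 + 0.0314108) = 2 / 1.0314108 ≈ 1.9390916.
[ρ_SOR] ω* − 1 = 0.9390916.
For 8 digits: m = 8·ln10 / (−ln 0.9390916) = 18.4207/0.0628423 = 293.126; round up → m = 294.

m = 294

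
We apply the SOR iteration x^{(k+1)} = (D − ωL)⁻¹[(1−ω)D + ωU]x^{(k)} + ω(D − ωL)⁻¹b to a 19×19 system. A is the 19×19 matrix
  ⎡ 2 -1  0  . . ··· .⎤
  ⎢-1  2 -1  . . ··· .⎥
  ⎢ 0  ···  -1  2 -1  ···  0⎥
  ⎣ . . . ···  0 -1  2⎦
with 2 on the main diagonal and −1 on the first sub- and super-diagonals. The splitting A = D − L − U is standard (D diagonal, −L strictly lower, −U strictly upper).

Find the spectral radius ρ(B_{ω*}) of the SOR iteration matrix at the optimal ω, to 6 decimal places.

ρ_J = max_k |cos(kπ/20)| = cos(π/20) = 0.987688
root = sin(π/20) = 0.1564345  (since 1−cos² = sin²).
Young: ω* = 2/(1+√(1−ρ_J²)) = 2/(1+0.1564345) = 2/1.1564345 = 1.729454.
ρ(B_{ω*}) = ω*−1 = 0.729454

ρ_SOR = 0.729454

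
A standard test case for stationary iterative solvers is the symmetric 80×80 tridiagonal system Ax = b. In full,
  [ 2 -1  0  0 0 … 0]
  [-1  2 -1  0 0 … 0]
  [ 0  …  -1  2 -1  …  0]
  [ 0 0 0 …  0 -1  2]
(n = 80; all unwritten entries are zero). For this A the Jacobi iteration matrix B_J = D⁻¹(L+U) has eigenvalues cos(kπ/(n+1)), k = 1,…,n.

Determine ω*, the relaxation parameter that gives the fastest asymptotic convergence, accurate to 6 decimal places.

ω* = 1.925344

B_J for the 80×80 system has eigenvalues cos(kπ/81); ρ_J = cos(π/81) = 0.999248.
√(1−ρ_J²) = |sin(π/81)| = 0.0387754
ω* = 2 / (1 + 0.0387754) = 2 / 1.0387754 ≈ 1.925344.
and ρ(B_{ω*}) = 1.925344 − 1 = 0.925344.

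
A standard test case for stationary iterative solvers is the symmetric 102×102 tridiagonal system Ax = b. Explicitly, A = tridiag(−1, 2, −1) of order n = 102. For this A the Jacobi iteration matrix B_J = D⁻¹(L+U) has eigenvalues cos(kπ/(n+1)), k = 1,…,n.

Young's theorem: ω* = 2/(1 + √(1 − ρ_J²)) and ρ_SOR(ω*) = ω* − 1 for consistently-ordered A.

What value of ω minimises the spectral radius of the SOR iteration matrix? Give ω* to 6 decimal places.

½·tridiag(1,0,1) at n=102: λ_k = cos(kπ/103); max |λ| at k=1 ⇒ ρ_J = cos(π/103) ≈ 0.999535.
√(1 − cos²(π/103)) = sin(π/103) ≈ 0.0304962.
Young: ω* = 2/(1+√(1−ρ_J²)) = 2/(1+0.0304962) = 2/1.0304962 = 1.940813.
Hence ρ(B_{ω*}) = 1.940813 − 1 = 0.940813.

ω* = 1.940813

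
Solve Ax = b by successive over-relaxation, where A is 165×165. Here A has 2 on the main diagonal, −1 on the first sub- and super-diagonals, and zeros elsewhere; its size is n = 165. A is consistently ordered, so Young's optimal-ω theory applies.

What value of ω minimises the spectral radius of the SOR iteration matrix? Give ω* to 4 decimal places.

ω* = 1.9629

spectrum of D⁻¹(L+U) = {cos(kπ/166) : 1≤k≤165}; ρ_J = cos(π/166) = 0.9998.
1 − cos²(π/166) = sin²(π/166) ⇒ √(1−ρ_J²) = sin(π/166) = 0.01892.
ω* = 2/(1+0.01892) = 1.9629
[ρ_SOR] ω* − 1 = 0.9629.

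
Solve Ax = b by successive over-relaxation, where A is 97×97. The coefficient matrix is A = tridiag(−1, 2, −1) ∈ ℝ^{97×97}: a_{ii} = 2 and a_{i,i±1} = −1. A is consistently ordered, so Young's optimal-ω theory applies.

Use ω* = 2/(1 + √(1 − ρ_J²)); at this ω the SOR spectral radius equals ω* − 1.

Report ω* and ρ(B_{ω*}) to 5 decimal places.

With n=97, ρ(Jacobi) = cos(π/98) = 0.99949.
1 − cos²(π/98) = sin²(π/98) ⇒ √(1−ρ_J²) = sin(π/98) = 0.032052.
ω* = 2/(1 + 0.032052) = 2/1.032052 = 1.93789.
and ρ(B_{ω*}) = 1.93789 − 1 = 0.93789.

ω* = 1.93789, ρ_SOR = 0.93789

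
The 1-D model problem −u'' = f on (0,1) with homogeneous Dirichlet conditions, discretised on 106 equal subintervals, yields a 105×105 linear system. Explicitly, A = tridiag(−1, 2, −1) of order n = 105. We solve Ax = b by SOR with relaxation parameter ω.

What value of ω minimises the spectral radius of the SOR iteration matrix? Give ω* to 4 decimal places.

ω* = 1.9424

ρ_J = max_k |cos(kπ/106)| = cos(π/106) = 0.9996
√(1−ρ_J²) simplifies to sin(π/106) = 0.02963.
ω* = 2/(1+0.02963) = 1.9424
and ρ(B_{ω*}) = 1.9424 − 1 = 0.9424.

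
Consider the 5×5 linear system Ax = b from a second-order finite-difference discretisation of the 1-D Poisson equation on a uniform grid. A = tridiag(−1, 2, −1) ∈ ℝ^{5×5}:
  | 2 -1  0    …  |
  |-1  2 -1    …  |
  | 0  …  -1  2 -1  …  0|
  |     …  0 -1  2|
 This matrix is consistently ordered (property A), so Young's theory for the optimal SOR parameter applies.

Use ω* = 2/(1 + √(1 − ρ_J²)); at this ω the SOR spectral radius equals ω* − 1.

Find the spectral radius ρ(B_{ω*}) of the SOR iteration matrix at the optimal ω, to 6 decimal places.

B_J for the 5×5 system has eigenvalues cos(kπ/6); ρ_J = cos(π/6) = 0.866025.
√(1−ρ_J²) = |sin(π/6)| = 0.5000000
ω* = 2/(1+0.5000000) = 1.333333
[ρ_SOR] ω* − 1 = 0.333333.

ρ_SOR = 0.333333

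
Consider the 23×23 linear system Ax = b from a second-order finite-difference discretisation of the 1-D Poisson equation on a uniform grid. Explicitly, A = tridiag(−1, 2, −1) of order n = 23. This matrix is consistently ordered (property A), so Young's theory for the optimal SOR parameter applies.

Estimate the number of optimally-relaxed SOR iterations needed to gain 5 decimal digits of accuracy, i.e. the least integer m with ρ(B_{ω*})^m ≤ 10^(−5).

½·tridiag(1,0,1) at n=23: λ_k = cos(kπ/24); max |λ| at k=1 ⇒ ρ_J = cos(π/24) ≈ 0.9914449.
1 − cos²(π/24) = sin²(π/24) ⇒ √(1−ρ_J²) = sin(π/24) = 0.1305262.
ω* = 2 / (1 + 0.1305262) = 2 / 1.1305262 ≈ 1.7690877.
ρ_SOR = ω* − 1 ≈ 0.7690877.
(0.7690877)^m ≤ 10^{−5}  ⇒  m·ln(0.7690877) ≤ −5·ln10  ⇒  m ≥ 43.850  ⇒  m = 44

m = 44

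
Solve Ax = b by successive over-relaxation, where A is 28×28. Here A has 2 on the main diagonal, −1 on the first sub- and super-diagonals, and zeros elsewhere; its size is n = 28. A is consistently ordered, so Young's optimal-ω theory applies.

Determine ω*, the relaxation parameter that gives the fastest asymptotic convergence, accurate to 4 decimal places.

n=28: λ(B_J) = 1 − λ(A)/2 = cos(kπ/29); k=1 gives ρ_J = 0.9941.
√(1 − cos²(π/29)) = sin(π/29) ≈ 0.10812.
Then 2/(1+√(1−ρ_J²)) = 2/(1+0.10812); ω* = 2/1.10812 = 1.8049.
ρ_SOR = ω* − 1 = 1.8049 − 1 = 0.8049.

ω* = 1.8049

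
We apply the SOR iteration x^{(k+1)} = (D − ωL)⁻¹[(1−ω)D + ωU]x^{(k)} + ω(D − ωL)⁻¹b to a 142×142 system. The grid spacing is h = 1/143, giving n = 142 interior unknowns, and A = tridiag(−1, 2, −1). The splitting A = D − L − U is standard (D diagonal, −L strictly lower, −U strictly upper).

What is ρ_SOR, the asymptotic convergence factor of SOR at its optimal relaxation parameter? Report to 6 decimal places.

B_J for the 142×142 system has eigenvalues cos(kπ/143); ρ_J = cos(π/143) = 0.999759.
√(1−ρ_J²) simplifies to sin(π/143) = 0.0219674.
Then 2/(1+√(1−ρ_J²)) = 2/(1+0.0219674); ω* = 2/1.0219674 = 1.957010.
ρ_SOR = ω* − 1 ≈ 0.957010.

ρ_SOR = 0.957010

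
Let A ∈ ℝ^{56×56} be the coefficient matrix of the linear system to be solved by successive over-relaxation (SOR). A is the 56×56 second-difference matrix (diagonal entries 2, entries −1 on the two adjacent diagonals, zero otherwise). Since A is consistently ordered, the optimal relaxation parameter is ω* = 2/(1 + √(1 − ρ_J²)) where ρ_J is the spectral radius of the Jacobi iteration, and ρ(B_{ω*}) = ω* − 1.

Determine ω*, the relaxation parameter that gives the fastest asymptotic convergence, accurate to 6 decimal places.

spectrum of D⁻¹(L+U) = {cos(kπ/57) : 1≤k≤56}; ρ_J = cos(π/57) = 0.998482.
√(1−ρ_J²) = |sin(π/57)| = 0.0550878
Then 2/(1+√(1−ρ_J²)) = 2/(1+0.0550878); ω* = 2/1.0550878 = 1.895577.
ρ_SOR = ω* − 1 ≈ 0.895577.

ω* = 1.895577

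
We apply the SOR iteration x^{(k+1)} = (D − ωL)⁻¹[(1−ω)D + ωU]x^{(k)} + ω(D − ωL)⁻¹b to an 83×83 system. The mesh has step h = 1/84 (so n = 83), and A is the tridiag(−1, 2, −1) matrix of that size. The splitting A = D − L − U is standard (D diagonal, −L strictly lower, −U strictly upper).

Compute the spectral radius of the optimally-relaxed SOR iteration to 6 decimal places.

ρ_SOR = 0.927913

With n=83, ρ(Jacobi) = cos(π/84) = 0.999301.
√(1 − cos²(π/84)) = sin(π/84) ≈ 0.0373912.
So ω* = 2/1.0373912 = 1.927913 (Young).
ρ(B_{ω*}) = ω*−1 = 0.927913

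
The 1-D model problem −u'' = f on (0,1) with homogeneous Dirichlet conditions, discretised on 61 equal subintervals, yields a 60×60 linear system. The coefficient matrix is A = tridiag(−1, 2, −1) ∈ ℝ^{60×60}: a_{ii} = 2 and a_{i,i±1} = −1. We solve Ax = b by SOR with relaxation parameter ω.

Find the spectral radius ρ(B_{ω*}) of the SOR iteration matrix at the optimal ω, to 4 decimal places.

ρ_SOR = 0.9021

ρ_J = max_k |cos(kπ/61)| = cos(π/61) = 0.9987
√(1−ρ_J²) = |sin(π/61)| = 0.05148
ω* = 2/(1+0.05148) = 1.9021
ρ_SOR = ω* − 1 ≈ 0.9021.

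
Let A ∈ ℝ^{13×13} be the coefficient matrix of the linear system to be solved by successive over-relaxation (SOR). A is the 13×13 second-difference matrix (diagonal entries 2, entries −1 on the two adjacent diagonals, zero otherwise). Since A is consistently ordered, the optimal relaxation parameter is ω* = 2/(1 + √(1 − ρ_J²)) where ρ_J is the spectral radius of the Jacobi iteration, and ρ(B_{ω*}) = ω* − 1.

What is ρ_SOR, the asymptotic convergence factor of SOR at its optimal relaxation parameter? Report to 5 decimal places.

[ρ_J] n=13: ρ(B_J) = cos(π/(n+1)) = cos(π/14) = 0.97493.
root = sin(π/14) = 0.222521  (since 1−cos² = sin²).
So ω* = 2/1.222521 = 1.63596 (Young).
[ρ_SOR] ω* − 1 = 0.63596.

ρ_SOR = 0.63596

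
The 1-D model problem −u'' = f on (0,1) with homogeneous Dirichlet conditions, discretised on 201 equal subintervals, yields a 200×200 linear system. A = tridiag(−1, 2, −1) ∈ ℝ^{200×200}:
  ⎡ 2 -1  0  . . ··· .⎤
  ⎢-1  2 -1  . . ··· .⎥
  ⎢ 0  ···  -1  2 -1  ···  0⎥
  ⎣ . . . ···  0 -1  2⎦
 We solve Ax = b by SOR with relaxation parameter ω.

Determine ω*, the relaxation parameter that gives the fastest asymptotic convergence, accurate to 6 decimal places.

ω* = 1.969223

B_J for the 200×200 system has eigenvalues cos(kπ/201); ρ_J = cos(π/201) = 0.999878.
√(1−ρ_J²) simplifies to sin(π/201) = 0.0156292.
So ω* = 2/1.0156292 = 1.969223 (Young).
[ρ_SOR] ω* − 1 = 0.969223.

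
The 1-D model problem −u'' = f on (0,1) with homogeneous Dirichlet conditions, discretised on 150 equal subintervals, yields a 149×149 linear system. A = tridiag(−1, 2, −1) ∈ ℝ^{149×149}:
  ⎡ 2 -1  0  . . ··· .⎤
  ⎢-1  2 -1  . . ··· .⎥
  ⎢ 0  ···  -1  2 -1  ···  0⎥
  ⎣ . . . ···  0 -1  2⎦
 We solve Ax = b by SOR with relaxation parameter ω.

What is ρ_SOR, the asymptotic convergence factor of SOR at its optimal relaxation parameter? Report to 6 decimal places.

[ρ_J] n=149: ρ(B_J) = cos(π/(n+1)) = cos(π/150) = 0.999781.
√(1−ρ_J²) = |sin(π/150)| = 0.0209424
Then 2/(1+√(1−ρ_J²)) = 2/(1+0.0209424); ω* = 2/1.0209424 = 1.958974.
and ρ(B_{ω*}) = 1.958974 − 1 = 0.958974.

ρ_SOR = 0.958974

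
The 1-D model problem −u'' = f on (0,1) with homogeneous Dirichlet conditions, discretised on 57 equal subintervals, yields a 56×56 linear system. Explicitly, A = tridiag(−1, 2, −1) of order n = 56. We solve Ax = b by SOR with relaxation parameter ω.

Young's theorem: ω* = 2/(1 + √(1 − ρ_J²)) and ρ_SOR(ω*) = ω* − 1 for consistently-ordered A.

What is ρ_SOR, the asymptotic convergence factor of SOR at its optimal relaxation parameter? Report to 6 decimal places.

ρ_SOR = 0.895577

n=56: λ(B_J) = 1 − λ(A)/2 = cos(kπ/57); k=1 gives ρ_J = 0.998482.
1 − cos²(π/57) = sin²(π/57) ⇒ √(1−ρ_J²) = sin(π/57) = 0.0550878.
ω* = 2/(1 + 0.0550878) = 2/1.0550878 = 1.895577.
Hence ρ(B_{ω*}) = 1.895577 − 1 = 0.895577.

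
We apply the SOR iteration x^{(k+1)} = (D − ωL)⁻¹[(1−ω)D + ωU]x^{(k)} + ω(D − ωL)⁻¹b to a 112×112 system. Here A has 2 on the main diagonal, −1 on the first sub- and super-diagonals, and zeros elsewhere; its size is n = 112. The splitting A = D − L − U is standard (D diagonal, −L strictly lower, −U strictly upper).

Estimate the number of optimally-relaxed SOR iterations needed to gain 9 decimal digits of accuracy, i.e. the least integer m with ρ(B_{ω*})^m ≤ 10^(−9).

B_J for the 112×112 system has eigenvalues cos(kπ/113); ρ_J = cos(π/113) = 0.9996136.
√(1 − cos²(π/113)) = sin(π/113) ≈ 0.0277981.
Young: ω* = 2/(1+√(1−ρ_J²)) = 2/(1+0.0277981) = 2/1.0277981 = 1.9459075.
ρ(B_{ω*}) = ω*−1 = 0.9459075
Need (0.9459075)^m ≤ 10^(−9): m ≥ 9·ln10/|ln 0.9459075| = 20.7233/0.0556105 = 372.651 ⇒ m = 373.

m = 373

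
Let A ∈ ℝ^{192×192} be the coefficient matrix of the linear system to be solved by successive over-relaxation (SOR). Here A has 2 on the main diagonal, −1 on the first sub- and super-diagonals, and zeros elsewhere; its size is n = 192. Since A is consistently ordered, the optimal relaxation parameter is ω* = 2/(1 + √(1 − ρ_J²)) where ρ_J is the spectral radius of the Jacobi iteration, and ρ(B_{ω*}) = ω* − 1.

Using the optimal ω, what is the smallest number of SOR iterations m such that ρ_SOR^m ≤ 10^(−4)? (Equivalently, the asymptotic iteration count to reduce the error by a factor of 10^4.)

m = 283

[ρ_J] n=192: ρ(B_J) = cos(π/(n+1)) = cos(π/193) = 0.9998675.
√(1−ρ_J²) simplifies to sin(π/193) = 0.0162770.
Young: ω* = 2/(1+√(1−ρ_J²)) = 2/(1+0.0162770) = 2/1.0162770 = 1.9679674.
[ρ_SOR] ω* − 1 = 0.9679674.
4·ln10 = 9.21034; −ln(0.9679674) = 0.0325569; m = ⌈9.21034/0.0325569⌉ = ⌈282.900⌉ = 283.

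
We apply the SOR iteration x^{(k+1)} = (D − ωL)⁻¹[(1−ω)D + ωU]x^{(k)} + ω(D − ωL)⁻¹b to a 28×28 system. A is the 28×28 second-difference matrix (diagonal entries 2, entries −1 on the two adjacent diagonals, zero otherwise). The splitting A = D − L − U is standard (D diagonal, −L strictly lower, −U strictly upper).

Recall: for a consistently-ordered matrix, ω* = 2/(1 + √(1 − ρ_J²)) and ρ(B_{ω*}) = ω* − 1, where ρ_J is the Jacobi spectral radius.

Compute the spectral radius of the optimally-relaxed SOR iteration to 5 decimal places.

½·tridiag(1,0,1) at n=28: λ_k = cos(kπ/29); max |λ| at k=1 ⇒ ρ_J = cos(π/29) ≈ 0.99414.
√(1−ρ_J²) simplifies to sin(π/29) = 0.108119.
ω* = 2/(1+0.108119) = 1.80486
ρ_SOR = ω* − 1 ≈ 0.80486.

ρ_SOR = 0.80486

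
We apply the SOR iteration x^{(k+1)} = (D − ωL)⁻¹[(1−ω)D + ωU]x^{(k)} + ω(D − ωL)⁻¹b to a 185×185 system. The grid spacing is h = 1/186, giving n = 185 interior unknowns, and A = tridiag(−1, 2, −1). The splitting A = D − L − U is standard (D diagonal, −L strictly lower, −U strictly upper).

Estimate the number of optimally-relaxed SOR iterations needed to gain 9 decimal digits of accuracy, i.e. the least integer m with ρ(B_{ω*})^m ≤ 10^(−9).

m = 614

With n=185, ρ(Jacobi) = cos(π/186) = 0.9998574.
√(1−ρ_J²) simplifies to sin(π/186) = 0.0168895.
Young: ω* = 2/(1+√(1−ρ_J²)) = 2/(1+0.0168895) = 2/1.0168895 = 1.9667820.
At ω = 1.9667820 every |λ(B_ω)| = ω−1, so ρ_SOR = 0.9667820.
m ≥ 9·ln10 / (−ln 0.9667820) = 613.438; smallest integer m = 614.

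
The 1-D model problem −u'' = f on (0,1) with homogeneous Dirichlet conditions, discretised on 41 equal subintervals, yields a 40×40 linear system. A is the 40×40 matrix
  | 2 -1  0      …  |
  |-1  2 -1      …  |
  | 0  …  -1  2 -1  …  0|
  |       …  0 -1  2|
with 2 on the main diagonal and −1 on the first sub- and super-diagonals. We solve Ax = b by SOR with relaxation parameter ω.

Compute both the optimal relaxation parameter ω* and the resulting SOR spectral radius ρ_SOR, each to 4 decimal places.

ω* = 1.8578, ρ_SOR = 0.8578

B_J for the 40×40 system has eigenvalues cos(kπ/41); ρ_J = cos(π/41) = 0.9971.
√(1−ρ_J²) = |sin(π/41)| = 0.07655
Young: ω* = 2/(1+√(1−ρ_J²)) = 2/(1+0.07655) = 2/1.07655 = 1.8578.
ρ(B_{ω*}) = ω*−1 = 0.8578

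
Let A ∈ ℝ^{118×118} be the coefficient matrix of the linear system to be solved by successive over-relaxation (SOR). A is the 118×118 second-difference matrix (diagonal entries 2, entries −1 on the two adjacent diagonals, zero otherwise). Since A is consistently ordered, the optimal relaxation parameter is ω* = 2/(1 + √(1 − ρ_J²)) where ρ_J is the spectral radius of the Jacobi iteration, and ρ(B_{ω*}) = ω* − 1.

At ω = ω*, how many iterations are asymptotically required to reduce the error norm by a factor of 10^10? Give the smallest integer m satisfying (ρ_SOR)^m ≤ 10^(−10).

B_J for the 118×118 system has eigenvalues cos(kπ/119); ρ_J = cos(π/119) = 0.9996515.
√(1−ρ_J²) simplifies to sin(π/119) = 0.0263969.
[ω*] 2 ÷ (1 + 0.0263969) = 2 ÷ 1.0263969 = 1.9485640.
ρ(B_{ω*}) = ω*−1 = 0.9485640
For 10 digits: m = 10·ln10 / (−ln 0.9485640) = 23.0259/0.052806 = 436.047; round up → m = 437.

m = 437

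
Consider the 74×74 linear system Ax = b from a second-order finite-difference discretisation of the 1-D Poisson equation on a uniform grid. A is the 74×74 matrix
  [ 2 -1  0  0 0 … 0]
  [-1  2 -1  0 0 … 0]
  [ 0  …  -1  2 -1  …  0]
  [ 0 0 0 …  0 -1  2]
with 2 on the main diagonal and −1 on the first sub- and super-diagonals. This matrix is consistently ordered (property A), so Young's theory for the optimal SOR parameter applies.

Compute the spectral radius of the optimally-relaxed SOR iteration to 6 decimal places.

ρ_SOR = 0.919615

With n=74, ρ(Jacobi) = cos(π/75) = 0.999123.
√(1 − cos²(π/75)) = sin(π/75) ≈ 0.0418757.
[ω*] 2 ÷ (1 + 0.0418757) = 2 ÷ 1.0418757 = 1.919615.
and ρ(B_{ω*}) = 1.919615 − 1 = 0.919615.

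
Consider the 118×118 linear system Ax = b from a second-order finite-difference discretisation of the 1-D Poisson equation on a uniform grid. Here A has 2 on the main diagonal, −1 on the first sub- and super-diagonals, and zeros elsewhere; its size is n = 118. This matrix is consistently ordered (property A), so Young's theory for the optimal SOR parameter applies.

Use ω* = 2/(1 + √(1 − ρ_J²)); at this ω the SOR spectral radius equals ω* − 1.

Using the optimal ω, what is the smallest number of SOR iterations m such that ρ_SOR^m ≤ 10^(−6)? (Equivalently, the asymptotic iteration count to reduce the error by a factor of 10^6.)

m = 262

½·tridiag(1,0,1) at n=118: λ_k = cos(kπ/119); max |λ| at k=1 ⇒ ρ_J = cos(π/119) ≈ 0.9996515.
root = sin(π/119) = 0.0263969  (since 1−cos² = sin²).
[ω*] 2 ÷ (1 + 0.0263969) = 2 ÷ 1.0263969 = 1.9485640.
Hence ρ(B_{ω*}) = 1.9485640 − 1 = 0.9485640.
m ≥ 6·ln10 / (−ln 0.9485640) = 261.627; smallest integer m = 262.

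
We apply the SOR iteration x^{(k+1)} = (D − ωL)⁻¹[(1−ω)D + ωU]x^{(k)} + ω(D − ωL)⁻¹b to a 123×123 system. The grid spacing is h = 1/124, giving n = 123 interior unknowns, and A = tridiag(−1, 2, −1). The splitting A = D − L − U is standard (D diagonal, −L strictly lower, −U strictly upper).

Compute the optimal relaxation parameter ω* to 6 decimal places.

ω* = 1.950586

ρ_J = max_k |cos(kπ/124)| = cos(π/124) = 0.999679
√(1−ρ_J²) = |sin(π/124)| = 0.0253327
[ω*] 2 ÷ (1 + 0.0253327) = 2 ÷ 1.0253327 = 1.950586.
ρ(B_{ω*}) = ω*−1 = 0.950586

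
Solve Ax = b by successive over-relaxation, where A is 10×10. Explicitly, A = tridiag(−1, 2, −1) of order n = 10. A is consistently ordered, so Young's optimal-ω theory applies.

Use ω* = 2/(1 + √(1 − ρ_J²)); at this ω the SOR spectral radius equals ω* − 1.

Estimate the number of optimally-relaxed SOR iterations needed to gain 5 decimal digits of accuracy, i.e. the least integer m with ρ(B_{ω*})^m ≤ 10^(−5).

spectrum of D⁻¹(L+U) = {cos(kπ/11) : 1≤k≤10}; ρ_J = cos(π/11) = 0.9594930.
√(1−ρ_J²) = |sin(π/11)| = 0.2817326
ω* = 2/(1+0.2817326) = 1.5603879
[ρ_SOR] ω* − 1 = 0.5603879.
Need (0.5603879)^m ≤ 10^(−5): m ≥ 5·ln10/|ln 0.5603879| = 11.5129/0.579126 = 19.880 ⇒ m = 20.

m = 20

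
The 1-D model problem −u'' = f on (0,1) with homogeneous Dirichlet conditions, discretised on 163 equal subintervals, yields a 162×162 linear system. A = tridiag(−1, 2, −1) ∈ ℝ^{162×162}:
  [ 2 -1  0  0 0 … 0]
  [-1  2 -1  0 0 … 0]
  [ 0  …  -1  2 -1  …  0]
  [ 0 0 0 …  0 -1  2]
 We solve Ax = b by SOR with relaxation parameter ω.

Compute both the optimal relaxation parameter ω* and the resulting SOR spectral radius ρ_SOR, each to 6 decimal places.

ω* = 1.962184, ρ_SOR = 0.962184

B_J for the 162×162 system has eigenvalues cos(kπ/163); ρ_J = cos(π/163) = 0.999814.
root = sin(π/163) = 0.0192724  (since 1−cos² = sin²).
ω* = 2/(1 + 0.0192724) = 2/1.0192724 = 1.962184.
At ω = 1.962184 every |λ(B_ω)| = ω−1, so ρ_SOR = 0.962184.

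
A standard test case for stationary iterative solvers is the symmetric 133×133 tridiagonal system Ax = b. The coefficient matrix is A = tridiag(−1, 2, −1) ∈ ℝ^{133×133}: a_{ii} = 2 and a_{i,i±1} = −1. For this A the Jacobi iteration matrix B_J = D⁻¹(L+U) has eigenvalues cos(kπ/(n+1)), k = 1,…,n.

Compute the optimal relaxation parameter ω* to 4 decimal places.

With n=133, ρ(Jacobi) = cos(π/134) = 0.9997.
1 − cos²(π/134) = sin²(π/134) ⇒ √(1−ρ_J²) = sin(π/134) = 0.02344.
ω* = 2/(1 + 0.02344) = 2/1.02344 = 1.9542.
ρ(B_{ω*}) = ω*−1 = 0.9542

ω* = 1.9542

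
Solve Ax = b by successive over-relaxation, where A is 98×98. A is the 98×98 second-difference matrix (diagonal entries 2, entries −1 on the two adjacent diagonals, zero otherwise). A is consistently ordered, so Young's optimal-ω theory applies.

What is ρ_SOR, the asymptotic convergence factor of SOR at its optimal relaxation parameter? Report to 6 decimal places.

B_J for the 98×98 system has eigenvalues cos(kπ/99); ρ_J = cos(π/99) = 0.999497.
1 − cos²(π/99) = sin²(π/99) ⇒ √(1−ρ_J²) = sin(π/99) = 0.0317279.
ω* = 2/(1 + 0.0317279) = 2/1.0317279 = 1.938496.
and ρ(B_{ω*}) = 1.938496 − 1 = 0.938496.

ρ_SOR = 0.938496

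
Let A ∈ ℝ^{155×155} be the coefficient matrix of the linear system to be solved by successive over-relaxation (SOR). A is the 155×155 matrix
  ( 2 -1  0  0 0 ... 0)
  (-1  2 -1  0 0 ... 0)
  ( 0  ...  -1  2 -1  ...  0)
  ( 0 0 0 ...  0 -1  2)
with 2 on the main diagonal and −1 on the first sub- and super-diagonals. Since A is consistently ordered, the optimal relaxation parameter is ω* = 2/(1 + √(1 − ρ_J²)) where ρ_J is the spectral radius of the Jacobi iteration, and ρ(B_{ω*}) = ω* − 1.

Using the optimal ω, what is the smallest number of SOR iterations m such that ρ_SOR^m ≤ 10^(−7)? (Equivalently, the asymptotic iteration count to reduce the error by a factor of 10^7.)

m = 401

B_J for the 155×155 system has eigenvalues cos(kπ/156); ρ_J = cos(π/156) = 0.9997972.
√(1 − cos²(π/156)) = sin(π/156) ≈ 0.0201371.
So ω* = 2/1.0201371 = 1.9605208 (Young).
and ρ(B_{ω*}) = 1.9605208 − 1 = 0.9605208.
For 7 digits: m = 7·ln10 / (−ln 0.9605208) = 16.1181/0.0402796 = 400.155; round up → m = 401.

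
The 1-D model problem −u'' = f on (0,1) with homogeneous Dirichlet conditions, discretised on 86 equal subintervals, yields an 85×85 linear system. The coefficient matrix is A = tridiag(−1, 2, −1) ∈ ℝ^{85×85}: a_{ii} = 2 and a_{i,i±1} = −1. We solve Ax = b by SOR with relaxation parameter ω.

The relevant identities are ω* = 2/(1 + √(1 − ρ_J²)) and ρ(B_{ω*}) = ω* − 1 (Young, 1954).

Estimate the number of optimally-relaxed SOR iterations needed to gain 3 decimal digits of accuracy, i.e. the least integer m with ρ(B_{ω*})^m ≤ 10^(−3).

[ρ_J] n=85: ρ(B_J) = cos(π/(n+1)) = cos(π/86) = 0.9993328.
√(1−ρ_J²) = |sin(π/86)| = 0.0365220
[ω*] 2 ÷ (1 + 0.0365220) = 2 ÷ 1.0365220 = 1.9295297.
[ρ_SOR] ω* − 1 = 0.9295297.
(0.9295297)^m ≤ 10^{−3}  ⇒  m·ln(0.9295297) ≤ −3·ln10  ⇒  m ≥ 94.528  ⇒  m = 95

m = 95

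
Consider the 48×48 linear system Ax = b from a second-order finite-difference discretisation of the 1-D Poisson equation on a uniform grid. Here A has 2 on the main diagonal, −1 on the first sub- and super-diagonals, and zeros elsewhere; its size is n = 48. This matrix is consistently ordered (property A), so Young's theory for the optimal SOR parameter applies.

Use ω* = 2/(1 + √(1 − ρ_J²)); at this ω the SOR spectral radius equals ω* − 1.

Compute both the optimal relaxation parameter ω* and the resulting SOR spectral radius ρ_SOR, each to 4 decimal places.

ω* = 1.8796, ρ_SOR = 0.8796

½·tridiag(1,0,1) at n=48: λ_k = cos(kπ/49); max |λ| at k=1 ⇒ ρ_J = cos(π/49) ≈ 0.9979.
√(1−ρ_J²) = |sin(π/49)| = 0.06407
ω* = 2/(1+0.06407) = 1.8796
At ω = 1.8796 every |λ(B_ω)| = ω−1, so ρ_SOR = 0.8796.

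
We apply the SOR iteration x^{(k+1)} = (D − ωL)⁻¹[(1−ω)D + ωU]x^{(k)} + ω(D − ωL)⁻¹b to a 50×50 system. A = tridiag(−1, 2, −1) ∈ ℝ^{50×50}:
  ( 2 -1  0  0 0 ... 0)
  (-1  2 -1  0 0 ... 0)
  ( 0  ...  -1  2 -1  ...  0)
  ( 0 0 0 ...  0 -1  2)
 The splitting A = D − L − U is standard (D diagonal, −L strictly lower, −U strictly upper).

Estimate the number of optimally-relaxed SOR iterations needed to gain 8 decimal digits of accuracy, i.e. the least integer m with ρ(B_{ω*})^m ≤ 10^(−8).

n=50: λ(B_J) = 1 − λ(A)/2 = cos(kπ/51); k=1 gives ρ_J = 0.9981033.
√(1 − cos²(π/51)) = sin(π/51) ≈ 0.0615609.
Young: ω* = 2/(1+√(1−ρ_J²)) = 2/(1+0.0615609) = 2/1.0615609 = 1.8840181.
ρ_SOR = ω* − 1 ≈ 0.8840181.
ρ_SOR^m ≤ 10^(−8) ⇔ m ≥ 8·ln10/(−ln 0.8840181) = 18.4207/0.123278 = 149.424; m = ⌈149.424⌉ = 150.

m = 150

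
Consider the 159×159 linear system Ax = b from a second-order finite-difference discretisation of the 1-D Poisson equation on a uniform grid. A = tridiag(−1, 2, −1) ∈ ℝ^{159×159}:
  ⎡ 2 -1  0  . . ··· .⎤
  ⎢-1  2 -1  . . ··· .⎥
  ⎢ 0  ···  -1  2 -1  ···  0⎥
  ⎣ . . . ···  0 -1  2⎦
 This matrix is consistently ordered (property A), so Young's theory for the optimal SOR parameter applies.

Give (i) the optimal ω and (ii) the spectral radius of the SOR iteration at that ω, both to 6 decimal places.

½·tridiag(1,0,1) at n=159: λ_k = cos(kπ/160); max |λ| at k=1 ⇒ ρ_J = cos(π/160) ≈ 0.999807.
√(1−ρ_J²) = |sin(π/160)| = 0.0196337
ω* = 2/(1 + 0.0196337) = 2/1.0196337 = 1.961489.
[ρ_SOR] ω* − 1 = 0.961489.

ω* = 1.961489, ρ_SOR = 0.961489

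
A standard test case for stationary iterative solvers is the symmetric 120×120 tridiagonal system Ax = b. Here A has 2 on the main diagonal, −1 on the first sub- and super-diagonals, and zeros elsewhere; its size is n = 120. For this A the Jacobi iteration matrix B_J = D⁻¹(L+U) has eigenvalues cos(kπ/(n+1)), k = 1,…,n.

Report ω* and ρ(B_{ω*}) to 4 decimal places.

ω* = 1.9494, ρ_SOR = 0.9494

With n=120, ρ(Jacobi) = cos(π/121) = 0.9997.
1 − cos²(π/121) = sin²(π/121) ⇒ √(1−ρ_J²) = sin(π/121) = 0.02596.
Young: ω* = 2/(1+√(1−ρ_J²)) = 2/(1+0.02596) = 2/1.02596 = 1.9494.
and ρ(B_{ω*}) = 1.9494 − 1 = 0.9494.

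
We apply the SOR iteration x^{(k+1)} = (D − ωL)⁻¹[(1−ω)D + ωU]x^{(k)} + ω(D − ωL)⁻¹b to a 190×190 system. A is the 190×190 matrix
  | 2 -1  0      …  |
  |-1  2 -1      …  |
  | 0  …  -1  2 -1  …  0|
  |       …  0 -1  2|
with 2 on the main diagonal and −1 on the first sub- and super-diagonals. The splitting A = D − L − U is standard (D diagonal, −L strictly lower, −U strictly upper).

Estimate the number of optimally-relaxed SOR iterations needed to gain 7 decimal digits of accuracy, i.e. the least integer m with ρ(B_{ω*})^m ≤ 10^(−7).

With n=190, ρ(Jacobi) = cos(π/191) = 0.9998647.
1 − cos²(π/191) = sin²(π/191) ⇒ √(1−ρ_J²) = sin(π/191) = 0.0164474.
So ω* = 2/1.0164474 = 1.9676375 (Young).
ρ_SOR = ω* − 1 ≈ 0.9676375.
(0.9676375)^m ≤ 10^{−7}  ⇒  m·ln(0.9676375) ≤ −7·ln10  ⇒  m ≥ 489.946  ⇒  m = 490

m = 490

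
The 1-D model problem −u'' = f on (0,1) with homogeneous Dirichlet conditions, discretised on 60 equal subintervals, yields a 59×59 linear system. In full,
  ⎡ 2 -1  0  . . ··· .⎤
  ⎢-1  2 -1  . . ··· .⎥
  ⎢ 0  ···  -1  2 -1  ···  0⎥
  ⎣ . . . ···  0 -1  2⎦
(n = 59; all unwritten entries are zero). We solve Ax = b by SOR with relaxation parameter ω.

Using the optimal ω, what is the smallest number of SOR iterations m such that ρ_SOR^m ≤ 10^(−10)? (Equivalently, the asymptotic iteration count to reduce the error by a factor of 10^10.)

½·tridiag(1,0,1) at n=59: λ_k = cos(kπ/60); max |λ| at k=1 ⇒ ρ_J = cos(π/60) ≈ 0.9986295.
√(1−ρ_J²) simplifies to sin(π/60) = 0.0523360.
Then 2/(1+√(1−ρ_J²)) = 2/(1+0.0523360); ω* = 2/1.0523360 = 1.9005337.
and ρ(B_{ω*}) = 1.9005337 − 1 = 0.9005337.
(0.9005337)^m ≤ 10^{−10}  ⇒  m·ln(0.9005337) ≤ −10·ln10  ⇒  m ≥ 219.780  ⇒  m = 220

m = 220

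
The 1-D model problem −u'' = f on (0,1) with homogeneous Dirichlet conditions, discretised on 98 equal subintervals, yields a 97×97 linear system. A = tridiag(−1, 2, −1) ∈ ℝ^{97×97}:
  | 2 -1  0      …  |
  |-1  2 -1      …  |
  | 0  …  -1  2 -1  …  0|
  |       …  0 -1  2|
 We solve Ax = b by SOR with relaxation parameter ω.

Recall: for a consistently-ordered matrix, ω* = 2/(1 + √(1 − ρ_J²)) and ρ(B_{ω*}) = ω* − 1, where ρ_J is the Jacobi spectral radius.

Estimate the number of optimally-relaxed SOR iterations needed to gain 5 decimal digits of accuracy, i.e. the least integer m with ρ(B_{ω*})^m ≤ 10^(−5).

m = 180

[ρ_J] n=97: ρ(B_J) = cos(π/(n+1)) = cos(π/98) = 0.9994862.
√(1−ρ_J²) simplifies to sin(π/98) = 0.0320516.
ω* = 2/(1 + 0.0320516) = 2/1.0320516 = 1.9378876.
[ρ_SOR] ω* − 1 = 0.9378876.
For 5 digits: m = 5·ln10 / (−ln 0.9378876) = 11.5129/0.0641252 = 179.538; round up → m = 180.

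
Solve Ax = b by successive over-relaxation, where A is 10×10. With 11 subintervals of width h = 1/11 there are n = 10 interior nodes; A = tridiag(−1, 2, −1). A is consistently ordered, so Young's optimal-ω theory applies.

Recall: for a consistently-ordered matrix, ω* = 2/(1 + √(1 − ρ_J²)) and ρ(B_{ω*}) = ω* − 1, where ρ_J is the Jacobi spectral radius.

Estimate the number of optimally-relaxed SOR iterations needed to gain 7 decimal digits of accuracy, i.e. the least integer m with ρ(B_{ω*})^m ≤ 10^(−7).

spectrum of D⁻¹(L+U) = {cos(kπ/11) : 1≤k≤10}; ρ_J = cos(π/11) = 0.9594930.
root = sin(π/11) = 0.2817326  (since 1−cos² = sin²).
ω* = 2/(1+0.2817326) = 1.5603879
At ω = 1.5603879 every |λ(B_ω)| = ω−1, so ρ_SOR = 0.5603879.
m ≥ 7·ln10 / (−ln 0.5603879) = 27.832; smallest integer m = 28.

m = 28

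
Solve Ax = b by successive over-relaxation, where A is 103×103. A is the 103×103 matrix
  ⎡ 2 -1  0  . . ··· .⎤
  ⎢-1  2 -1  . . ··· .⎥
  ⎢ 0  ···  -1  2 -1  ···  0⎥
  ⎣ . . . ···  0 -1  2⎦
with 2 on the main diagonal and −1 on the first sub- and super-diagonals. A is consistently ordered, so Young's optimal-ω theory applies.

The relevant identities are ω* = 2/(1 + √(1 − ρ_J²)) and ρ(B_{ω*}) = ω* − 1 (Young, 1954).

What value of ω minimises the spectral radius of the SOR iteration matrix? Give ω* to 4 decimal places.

B_J for the 103×103 system has eigenvalues cos(kπ/104); ρ_J = cos(π/104) = 0.9995.
√(1−ρ_J²) = |sin(π/104)| = 0.03020
ω* = 2/(1 + 0.03020) = 2/1.03020 = 1.9414.
ρ_SOR = ω* − 1 ≈ 0.9414.

ω* = 1.9414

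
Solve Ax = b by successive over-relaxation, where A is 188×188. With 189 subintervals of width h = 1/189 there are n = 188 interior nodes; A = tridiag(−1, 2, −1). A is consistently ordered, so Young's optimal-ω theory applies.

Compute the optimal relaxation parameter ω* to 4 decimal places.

ω* = 1.9673

With n=188, ρ(Jacobi) = cos(π/189) = 0.9999.
√(1 − cos²(π/189)) = sin(π/189) ≈ 0.01662.
[ω*] 2 ÷ (1 + 0.01662) = 2 ÷ 1.01662 = 1.9673.
ρ(B_{ω*}) = ω*−1 = 0.9673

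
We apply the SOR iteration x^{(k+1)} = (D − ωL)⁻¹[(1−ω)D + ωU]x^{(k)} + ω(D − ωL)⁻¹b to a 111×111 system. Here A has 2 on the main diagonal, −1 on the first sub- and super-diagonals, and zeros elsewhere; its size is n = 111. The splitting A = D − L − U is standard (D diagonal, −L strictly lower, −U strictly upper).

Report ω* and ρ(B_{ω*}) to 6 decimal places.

B_J for the 111×111 system has eigenvalues cos(kπ/112); ρ_J = cos(π/112) = 0.999607.
√(1 − cos²(π/112)) = sin(π/112) ≈ 0.0280463.
ω* = 2/(1 + 0.0280463) = 2/1.0280463 = 1.945438.
and ρ(B_{ω*}) = 1.945438 − 1 = 0.945438.

ω* = 1.945438, ρ_SOR = 0.945438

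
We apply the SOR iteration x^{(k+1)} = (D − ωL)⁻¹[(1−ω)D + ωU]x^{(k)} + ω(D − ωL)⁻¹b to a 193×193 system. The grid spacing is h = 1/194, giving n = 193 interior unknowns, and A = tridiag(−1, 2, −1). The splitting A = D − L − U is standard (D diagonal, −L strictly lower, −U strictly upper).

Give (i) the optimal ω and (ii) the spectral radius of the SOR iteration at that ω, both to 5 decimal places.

½·tridiag(1,0,1) at n=193: λ_k = cos(kπ/194); max |λ| at k=1 ⇒ ρ_J = cos(π/194) ≈ 0.99987.
√(1−ρ_J²) simplifies to sin(π/194) = 0.016193.
Then 2/(1+√(1−ρ_J²)) = 2/(1+0.016193); ω* = 2/1.016193 = 1.96813.
At ω = 1.96813 every |λ(B_ω)| = ω−1, so ρ_SOR = 0.96813.

ω* = 1.96813, ρ_SOR = 0.96813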